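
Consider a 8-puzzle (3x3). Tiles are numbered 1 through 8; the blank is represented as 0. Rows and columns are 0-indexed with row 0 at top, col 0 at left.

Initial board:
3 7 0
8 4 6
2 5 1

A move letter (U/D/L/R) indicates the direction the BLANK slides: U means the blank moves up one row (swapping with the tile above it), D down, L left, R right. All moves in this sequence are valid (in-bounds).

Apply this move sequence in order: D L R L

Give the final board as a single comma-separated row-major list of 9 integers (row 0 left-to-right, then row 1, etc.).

Answer: 3, 7, 6, 8, 0, 4, 2, 5, 1

Derivation:
After move 1 (D):
3 7 6
8 4 0
2 5 1

After move 2 (L):
3 7 6
8 0 4
2 5 1

After move 3 (R):
3 7 6
8 4 0
2 5 1

After move 4 (L):
3 7 6
8 0 4
2 5 1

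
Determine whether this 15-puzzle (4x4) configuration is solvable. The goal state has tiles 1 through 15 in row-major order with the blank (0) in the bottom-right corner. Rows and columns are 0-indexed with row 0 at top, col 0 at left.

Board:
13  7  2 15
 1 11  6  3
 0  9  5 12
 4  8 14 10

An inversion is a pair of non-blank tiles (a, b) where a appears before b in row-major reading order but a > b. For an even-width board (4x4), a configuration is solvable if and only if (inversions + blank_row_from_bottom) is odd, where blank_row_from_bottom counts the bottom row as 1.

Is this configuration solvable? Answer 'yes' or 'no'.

Answer: no

Derivation:
Inversions: 48
Blank is in row 2 (0-indexed from top), which is row 2 counting from the bottom (bottom = 1).
48 + 2 = 50, which is even, so the puzzle is not solvable.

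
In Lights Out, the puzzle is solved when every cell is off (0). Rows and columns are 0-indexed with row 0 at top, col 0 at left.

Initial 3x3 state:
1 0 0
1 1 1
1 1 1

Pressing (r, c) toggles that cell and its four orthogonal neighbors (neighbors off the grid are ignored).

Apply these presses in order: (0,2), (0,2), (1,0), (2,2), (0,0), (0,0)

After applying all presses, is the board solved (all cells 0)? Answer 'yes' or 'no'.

Answer: yes

Derivation:
After press 1 at (0,2):
1 1 1
1 1 0
1 1 1

After press 2 at (0,2):
1 0 0
1 1 1
1 1 1

After press 3 at (1,0):
0 0 0
0 0 1
0 1 1

After press 4 at (2,2):
0 0 0
0 0 0
0 0 0

After press 5 at (0,0):
1 1 0
1 0 0
0 0 0

After press 6 at (0,0):
0 0 0
0 0 0
0 0 0

Lights still on: 0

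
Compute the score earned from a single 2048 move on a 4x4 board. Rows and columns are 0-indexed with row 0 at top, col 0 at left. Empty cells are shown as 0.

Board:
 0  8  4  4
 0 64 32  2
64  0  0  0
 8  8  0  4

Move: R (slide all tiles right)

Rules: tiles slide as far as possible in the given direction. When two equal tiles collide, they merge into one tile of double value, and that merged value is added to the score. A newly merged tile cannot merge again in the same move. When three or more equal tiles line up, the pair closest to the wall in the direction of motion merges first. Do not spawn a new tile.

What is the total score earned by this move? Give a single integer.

Slide right:
row 0: [0, 8, 4, 4] -> [0, 0, 8, 8]  score +8 (running 8)
row 1: [0, 64, 32, 2] -> [0, 64, 32, 2]  score +0 (running 8)
row 2: [64, 0, 0, 0] -> [0, 0, 0, 64]  score +0 (running 8)
row 3: [8, 8, 0, 4] -> [0, 0, 16, 4]  score +16 (running 24)
Board after move:
 0  0  8  8
 0 64 32  2
 0  0  0 64
 0  0 16  4

Answer: 24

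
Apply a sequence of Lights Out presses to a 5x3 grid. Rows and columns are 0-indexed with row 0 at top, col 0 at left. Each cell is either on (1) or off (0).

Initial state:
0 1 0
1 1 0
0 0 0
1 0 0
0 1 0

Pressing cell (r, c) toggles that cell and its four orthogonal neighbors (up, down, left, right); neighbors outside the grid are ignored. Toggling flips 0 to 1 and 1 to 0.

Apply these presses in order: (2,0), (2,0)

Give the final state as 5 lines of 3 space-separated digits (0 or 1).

Answer: 0 1 0
1 1 0
0 0 0
1 0 0
0 1 0

Derivation:
After press 1 at (2,0):
0 1 0
0 1 0
1 1 0
0 0 0
0 1 0

After press 2 at (2,0):
0 1 0
1 1 0
0 0 0
1 0 0
0 1 0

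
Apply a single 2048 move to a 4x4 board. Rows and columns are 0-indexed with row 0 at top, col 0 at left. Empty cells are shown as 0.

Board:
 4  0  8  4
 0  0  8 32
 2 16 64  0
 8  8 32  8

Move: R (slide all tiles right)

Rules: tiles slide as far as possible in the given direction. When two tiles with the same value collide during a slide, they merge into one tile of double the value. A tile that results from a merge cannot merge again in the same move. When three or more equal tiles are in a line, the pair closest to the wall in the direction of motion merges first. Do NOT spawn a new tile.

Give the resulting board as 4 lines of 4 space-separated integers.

Answer:  0  4  8  4
 0  0  8 32
 0  2 16 64
 0 16 32  8

Derivation:
Slide right:
row 0: [4, 0, 8, 4] -> [0, 4, 8, 4]
row 1: [0, 0, 8, 32] -> [0, 0, 8, 32]
row 2: [2, 16, 64, 0] -> [0, 2, 16, 64]
row 3: [8, 8, 32, 8] -> [0, 16, 32, 8]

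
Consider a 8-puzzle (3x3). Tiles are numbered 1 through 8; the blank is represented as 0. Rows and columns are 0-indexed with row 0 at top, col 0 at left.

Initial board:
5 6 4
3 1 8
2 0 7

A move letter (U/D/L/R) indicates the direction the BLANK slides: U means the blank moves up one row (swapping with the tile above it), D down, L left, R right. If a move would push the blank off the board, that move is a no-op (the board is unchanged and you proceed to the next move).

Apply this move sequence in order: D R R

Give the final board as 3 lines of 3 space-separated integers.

After move 1 (D):
5 6 4
3 1 8
2 0 7

After move 2 (R):
5 6 4
3 1 8
2 7 0

After move 3 (R):
5 6 4
3 1 8
2 7 0

Answer: 5 6 4
3 1 8
2 7 0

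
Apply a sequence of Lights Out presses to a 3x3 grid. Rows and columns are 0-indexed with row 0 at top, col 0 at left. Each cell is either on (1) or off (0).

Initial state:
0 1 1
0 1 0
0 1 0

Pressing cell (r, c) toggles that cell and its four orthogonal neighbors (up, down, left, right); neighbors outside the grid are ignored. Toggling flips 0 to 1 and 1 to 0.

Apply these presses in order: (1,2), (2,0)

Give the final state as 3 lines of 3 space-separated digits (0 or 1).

Answer: 0 1 0
1 0 1
1 0 1

Derivation:
After press 1 at (1,2):
0 1 0
0 0 1
0 1 1

After press 2 at (2,0):
0 1 0
1 0 1
1 0 1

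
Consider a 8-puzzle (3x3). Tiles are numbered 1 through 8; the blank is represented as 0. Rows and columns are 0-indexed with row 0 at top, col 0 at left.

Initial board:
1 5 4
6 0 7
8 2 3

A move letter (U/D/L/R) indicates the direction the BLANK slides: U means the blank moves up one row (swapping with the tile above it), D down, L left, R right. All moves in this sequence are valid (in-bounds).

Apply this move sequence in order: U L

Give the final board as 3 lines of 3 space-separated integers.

Answer: 0 1 4
6 5 7
8 2 3

Derivation:
After move 1 (U):
1 0 4
6 5 7
8 2 3

After move 2 (L):
0 1 4
6 5 7
8 2 3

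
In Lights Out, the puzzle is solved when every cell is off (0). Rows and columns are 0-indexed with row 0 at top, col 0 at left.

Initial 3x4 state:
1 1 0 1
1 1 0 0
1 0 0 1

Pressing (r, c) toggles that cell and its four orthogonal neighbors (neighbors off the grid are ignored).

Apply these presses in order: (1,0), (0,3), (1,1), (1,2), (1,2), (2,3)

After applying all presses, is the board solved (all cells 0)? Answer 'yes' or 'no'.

Answer: no

Derivation:
After press 1 at (1,0):
0 1 0 1
0 0 0 0
0 0 0 1

After press 2 at (0,3):
0 1 1 0
0 0 0 1
0 0 0 1

After press 3 at (1,1):
0 0 1 0
1 1 1 1
0 1 0 1

After press 4 at (1,2):
0 0 0 0
1 0 0 0
0 1 1 1

After press 5 at (1,2):
0 0 1 0
1 1 1 1
0 1 0 1

After press 6 at (2,3):
0 0 1 0
1 1 1 0
0 1 1 0

Lights still on: 6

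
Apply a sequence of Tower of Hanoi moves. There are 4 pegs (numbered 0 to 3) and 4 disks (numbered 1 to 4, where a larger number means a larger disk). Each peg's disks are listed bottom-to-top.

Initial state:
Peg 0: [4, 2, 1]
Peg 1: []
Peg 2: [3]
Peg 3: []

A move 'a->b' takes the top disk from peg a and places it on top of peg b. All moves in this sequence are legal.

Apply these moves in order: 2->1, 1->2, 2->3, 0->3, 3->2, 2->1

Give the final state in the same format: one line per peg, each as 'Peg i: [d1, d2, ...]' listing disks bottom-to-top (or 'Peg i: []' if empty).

After move 1 (2->1):
Peg 0: [4, 2, 1]
Peg 1: [3]
Peg 2: []
Peg 3: []

After move 2 (1->2):
Peg 0: [4, 2, 1]
Peg 1: []
Peg 2: [3]
Peg 3: []

After move 3 (2->3):
Peg 0: [4, 2, 1]
Peg 1: []
Peg 2: []
Peg 3: [3]

After move 4 (0->3):
Peg 0: [4, 2]
Peg 1: []
Peg 2: []
Peg 3: [3, 1]

After move 5 (3->2):
Peg 0: [4, 2]
Peg 1: []
Peg 2: [1]
Peg 3: [3]

After move 6 (2->1):
Peg 0: [4, 2]
Peg 1: [1]
Peg 2: []
Peg 3: [3]

Answer: Peg 0: [4, 2]
Peg 1: [1]
Peg 2: []
Peg 3: [3]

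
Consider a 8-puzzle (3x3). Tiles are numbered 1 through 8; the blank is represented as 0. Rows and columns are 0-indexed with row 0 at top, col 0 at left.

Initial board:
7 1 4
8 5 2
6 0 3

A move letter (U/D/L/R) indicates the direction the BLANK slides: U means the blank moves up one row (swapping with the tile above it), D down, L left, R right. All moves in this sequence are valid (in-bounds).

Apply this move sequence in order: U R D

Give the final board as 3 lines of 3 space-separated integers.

After move 1 (U):
7 1 4
8 0 2
6 5 3

After move 2 (R):
7 1 4
8 2 0
6 5 3

After move 3 (D):
7 1 4
8 2 3
6 5 0

Answer: 7 1 4
8 2 3
6 5 0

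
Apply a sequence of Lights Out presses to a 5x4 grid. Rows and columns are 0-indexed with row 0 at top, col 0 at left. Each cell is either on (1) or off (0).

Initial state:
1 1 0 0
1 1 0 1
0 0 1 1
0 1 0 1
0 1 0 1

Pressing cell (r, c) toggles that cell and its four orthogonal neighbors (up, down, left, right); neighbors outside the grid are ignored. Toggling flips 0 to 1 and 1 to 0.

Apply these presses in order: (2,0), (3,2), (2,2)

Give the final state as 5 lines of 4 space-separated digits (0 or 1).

Answer: 1 1 0 0
0 1 1 1
1 0 1 0
1 0 0 0
0 1 1 1

Derivation:
After press 1 at (2,0):
1 1 0 0
0 1 0 1
1 1 1 1
1 1 0 1
0 1 0 1

After press 2 at (3,2):
1 1 0 0
0 1 0 1
1 1 0 1
1 0 1 0
0 1 1 1

After press 3 at (2,2):
1 1 0 0
0 1 1 1
1 0 1 0
1 0 0 0
0 1 1 1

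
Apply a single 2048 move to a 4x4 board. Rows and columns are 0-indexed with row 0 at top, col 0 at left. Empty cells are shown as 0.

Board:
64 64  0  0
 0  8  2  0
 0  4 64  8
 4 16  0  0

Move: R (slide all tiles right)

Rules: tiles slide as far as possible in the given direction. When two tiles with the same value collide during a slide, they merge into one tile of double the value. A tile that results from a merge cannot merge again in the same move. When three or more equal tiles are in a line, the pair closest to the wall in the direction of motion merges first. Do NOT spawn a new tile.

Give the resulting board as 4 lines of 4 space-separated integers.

Answer:   0   0   0 128
  0   0   8   2
  0   4  64   8
  0   0   4  16

Derivation:
Slide right:
row 0: [64, 64, 0, 0] -> [0, 0, 0, 128]
row 1: [0, 8, 2, 0] -> [0, 0, 8, 2]
row 2: [0, 4, 64, 8] -> [0, 4, 64, 8]
row 3: [4, 16, 0, 0] -> [0, 0, 4, 16]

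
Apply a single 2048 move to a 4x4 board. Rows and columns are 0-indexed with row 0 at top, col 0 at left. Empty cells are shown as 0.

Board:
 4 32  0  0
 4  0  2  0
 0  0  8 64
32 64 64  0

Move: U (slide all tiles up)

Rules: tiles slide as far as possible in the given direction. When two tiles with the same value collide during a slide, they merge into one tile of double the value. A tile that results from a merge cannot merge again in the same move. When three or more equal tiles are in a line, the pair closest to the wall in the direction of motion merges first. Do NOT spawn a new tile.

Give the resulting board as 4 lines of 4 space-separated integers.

Slide up:
col 0: [4, 4, 0, 32] -> [8, 32, 0, 0]
col 1: [32, 0, 0, 64] -> [32, 64, 0, 0]
col 2: [0, 2, 8, 64] -> [2, 8, 64, 0]
col 3: [0, 0, 64, 0] -> [64, 0, 0, 0]

Answer:  8 32  2 64
32 64  8  0
 0  0 64  0
 0  0  0  0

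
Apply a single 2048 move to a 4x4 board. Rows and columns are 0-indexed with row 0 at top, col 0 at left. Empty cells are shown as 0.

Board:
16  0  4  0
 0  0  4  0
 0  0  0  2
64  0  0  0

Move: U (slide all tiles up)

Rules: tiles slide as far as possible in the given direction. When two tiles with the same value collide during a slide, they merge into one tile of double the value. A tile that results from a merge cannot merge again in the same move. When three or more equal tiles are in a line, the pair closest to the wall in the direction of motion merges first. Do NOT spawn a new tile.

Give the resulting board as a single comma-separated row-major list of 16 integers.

Answer: 16, 0, 8, 2, 64, 0, 0, 0, 0, 0, 0, 0, 0, 0, 0, 0

Derivation:
Slide up:
col 0: [16, 0, 0, 64] -> [16, 64, 0, 0]
col 1: [0, 0, 0, 0] -> [0, 0, 0, 0]
col 2: [4, 4, 0, 0] -> [8, 0, 0, 0]
col 3: [0, 0, 2, 0] -> [2, 0, 0, 0]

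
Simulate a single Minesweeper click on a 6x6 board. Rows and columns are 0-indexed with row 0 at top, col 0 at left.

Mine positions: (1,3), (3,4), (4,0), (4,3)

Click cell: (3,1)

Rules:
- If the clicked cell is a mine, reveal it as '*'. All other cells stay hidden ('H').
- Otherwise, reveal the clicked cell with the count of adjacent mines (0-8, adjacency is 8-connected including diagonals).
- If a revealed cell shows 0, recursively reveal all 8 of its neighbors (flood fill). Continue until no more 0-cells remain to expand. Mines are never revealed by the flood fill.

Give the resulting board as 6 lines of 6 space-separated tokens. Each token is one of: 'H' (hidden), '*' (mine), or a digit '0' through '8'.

H H H H H H
H H H H H H
H H H H H H
H 1 H H H H
H H H H H H
H H H H H H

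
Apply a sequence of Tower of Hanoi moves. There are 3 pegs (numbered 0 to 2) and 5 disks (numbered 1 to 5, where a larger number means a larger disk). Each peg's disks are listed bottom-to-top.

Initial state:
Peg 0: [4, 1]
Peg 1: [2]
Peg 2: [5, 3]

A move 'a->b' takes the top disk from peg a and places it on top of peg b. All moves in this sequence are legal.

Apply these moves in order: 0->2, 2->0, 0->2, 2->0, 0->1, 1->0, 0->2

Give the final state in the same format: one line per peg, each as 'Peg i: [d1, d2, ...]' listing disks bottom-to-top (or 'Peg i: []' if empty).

Answer: Peg 0: [4]
Peg 1: [2]
Peg 2: [5, 3, 1]

Derivation:
After move 1 (0->2):
Peg 0: [4]
Peg 1: [2]
Peg 2: [5, 3, 1]

After move 2 (2->0):
Peg 0: [4, 1]
Peg 1: [2]
Peg 2: [5, 3]

After move 3 (0->2):
Peg 0: [4]
Peg 1: [2]
Peg 2: [5, 3, 1]

After move 4 (2->0):
Peg 0: [4, 1]
Peg 1: [2]
Peg 2: [5, 3]

After move 5 (0->1):
Peg 0: [4]
Peg 1: [2, 1]
Peg 2: [5, 3]

After move 6 (1->0):
Peg 0: [4, 1]
Peg 1: [2]
Peg 2: [5, 3]

After move 7 (0->2):
Peg 0: [4]
Peg 1: [2]
Peg 2: [5, 3, 1]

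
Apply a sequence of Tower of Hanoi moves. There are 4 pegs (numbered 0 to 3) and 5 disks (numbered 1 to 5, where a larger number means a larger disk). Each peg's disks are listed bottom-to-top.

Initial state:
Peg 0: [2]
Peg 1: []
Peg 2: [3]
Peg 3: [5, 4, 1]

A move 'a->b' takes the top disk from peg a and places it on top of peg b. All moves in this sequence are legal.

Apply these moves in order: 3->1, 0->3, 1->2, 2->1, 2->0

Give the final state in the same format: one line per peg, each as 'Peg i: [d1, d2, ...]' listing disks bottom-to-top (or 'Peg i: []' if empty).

Answer: Peg 0: [3]
Peg 1: [1]
Peg 2: []
Peg 3: [5, 4, 2]

Derivation:
After move 1 (3->1):
Peg 0: [2]
Peg 1: [1]
Peg 2: [3]
Peg 3: [5, 4]

After move 2 (0->3):
Peg 0: []
Peg 1: [1]
Peg 2: [3]
Peg 3: [5, 4, 2]

After move 3 (1->2):
Peg 0: []
Peg 1: []
Peg 2: [3, 1]
Peg 3: [5, 4, 2]

After move 4 (2->1):
Peg 0: []
Peg 1: [1]
Peg 2: [3]
Peg 3: [5, 4, 2]

After move 5 (2->0):
Peg 0: [3]
Peg 1: [1]
Peg 2: []
Peg 3: [5, 4, 2]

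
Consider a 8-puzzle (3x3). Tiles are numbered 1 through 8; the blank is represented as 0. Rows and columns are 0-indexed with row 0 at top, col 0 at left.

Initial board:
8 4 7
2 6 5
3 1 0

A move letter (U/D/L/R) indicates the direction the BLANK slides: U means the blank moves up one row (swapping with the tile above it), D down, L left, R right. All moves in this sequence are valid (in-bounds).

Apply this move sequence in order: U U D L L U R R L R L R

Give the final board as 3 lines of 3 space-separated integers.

Answer: 4 7 0
8 2 6
3 1 5

Derivation:
After move 1 (U):
8 4 7
2 6 0
3 1 5

After move 2 (U):
8 4 0
2 6 7
3 1 5

After move 3 (D):
8 4 7
2 6 0
3 1 5

After move 4 (L):
8 4 7
2 0 6
3 1 5

After move 5 (L):
8 4 7
0 2 6
3 1 5

After move 6 (U):
0 4 7
8 2 6
3 1 5

After move 7 (R):
4 0 7
8 2 6
3 1 5

After move 8 (R):
4 7 0
8 2 6
3 1 5

After move 9 (L):
4 0 7
8 2 6
3 1 5

After move 10 (R):
4 7 0
8 2 6
3 1 5

After move 11 (L):
4 0 7
8 2 6
3 1 5

After move 12 (R):
4 7 0
8 2 6
3 1 5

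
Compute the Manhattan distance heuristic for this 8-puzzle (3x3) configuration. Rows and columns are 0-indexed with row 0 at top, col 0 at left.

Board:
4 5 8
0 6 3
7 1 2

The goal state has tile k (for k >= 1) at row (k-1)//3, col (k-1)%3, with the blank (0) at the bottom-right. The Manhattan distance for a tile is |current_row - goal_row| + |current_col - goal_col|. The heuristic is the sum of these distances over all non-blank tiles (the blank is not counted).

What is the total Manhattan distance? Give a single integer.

Tile 4: (0,0)->(1,0) = 1
Tile 5: (0,1)->(1,1) = 1
Tile 8: (0,2)->(2,1) = 3
Tile 6: (1,1)->(1,2) = 1
Tile 3: (1,2)->(0,2) = 1
Tile 7: (2,0)->(2,0) = 0
Tile 1: (2,1)->(0,0) = 3
Tile 2: (2,2)->(0,1) = 3
Sum: 1 + 1 + 3 + 1 + 1 + 0 + 3 + 3 = 13

Answer: 13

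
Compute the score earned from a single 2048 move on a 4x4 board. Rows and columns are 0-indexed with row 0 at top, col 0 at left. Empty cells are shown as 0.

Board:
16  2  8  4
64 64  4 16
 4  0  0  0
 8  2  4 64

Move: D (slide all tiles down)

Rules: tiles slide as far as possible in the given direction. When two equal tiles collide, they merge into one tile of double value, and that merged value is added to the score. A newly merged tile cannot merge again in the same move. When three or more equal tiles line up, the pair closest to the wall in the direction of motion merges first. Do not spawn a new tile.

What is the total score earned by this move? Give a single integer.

Slide down:
col 0: [16, 64, 4, 8] -> [16, 64, 4, 8]  score +0 (running 0)
col 1: [2, 64, 0, 2] -> [0, 2, 64, 2]  score +0 (running 0)
col 2: [8, 4, 0, 4] -> [0, 0, 8, 8]  score +8 (running 8)
col 3: [4, 16, 0, 64] -> [0, 4, 16, 64]  score +0 (running 8)
Board after move:
16  0  0  0
64  2  0  4
 4 64  8 16
 8  2  8 64

Answer: 8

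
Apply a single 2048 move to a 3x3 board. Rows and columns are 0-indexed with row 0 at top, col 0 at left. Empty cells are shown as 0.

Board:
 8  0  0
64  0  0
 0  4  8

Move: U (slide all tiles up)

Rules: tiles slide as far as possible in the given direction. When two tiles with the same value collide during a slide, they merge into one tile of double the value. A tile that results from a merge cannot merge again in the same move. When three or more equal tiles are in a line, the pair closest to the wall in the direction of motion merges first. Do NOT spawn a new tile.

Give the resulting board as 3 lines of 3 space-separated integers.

Slide up:
col 0: [8, 64, 0] -> [8, 64, 0]
col 1: [0, 0, 4] -> [4, 0, 0]
col 2: [0, 0, 8] -> [8, 0, 0]

Answer:  8  4  8
64  0  0
 0  0  0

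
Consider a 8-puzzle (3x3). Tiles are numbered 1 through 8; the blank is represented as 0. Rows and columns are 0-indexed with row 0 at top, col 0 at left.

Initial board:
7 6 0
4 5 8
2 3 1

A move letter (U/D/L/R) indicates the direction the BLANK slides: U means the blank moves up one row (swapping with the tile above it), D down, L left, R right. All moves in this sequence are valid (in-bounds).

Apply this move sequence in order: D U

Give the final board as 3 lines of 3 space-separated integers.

After move 1 (D):
7 6 8
4 5 0
2 3 1

After move 2 (U):
7 6 0
4 5 8
2 3 1

Answer: 7 6 0
4 5 8
2 3 1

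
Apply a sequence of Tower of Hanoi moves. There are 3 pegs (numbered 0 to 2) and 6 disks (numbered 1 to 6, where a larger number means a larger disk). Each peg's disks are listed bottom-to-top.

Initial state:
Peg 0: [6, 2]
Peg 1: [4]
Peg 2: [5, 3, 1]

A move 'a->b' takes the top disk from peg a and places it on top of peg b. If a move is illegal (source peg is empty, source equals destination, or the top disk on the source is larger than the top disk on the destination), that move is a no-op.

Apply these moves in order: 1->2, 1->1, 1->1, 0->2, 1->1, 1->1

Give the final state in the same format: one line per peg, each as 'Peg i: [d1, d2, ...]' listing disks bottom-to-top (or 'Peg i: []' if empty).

After move 1 (1->2):
Peg 0: [6, 2]
Peg 1: [4]
Peg 2: [5, 3, 1]

After move 2 (1->1):
Peg 0: [6, 2]
Peg 1: [4]
Peg 2: [5, 3, 1]

After move 3 (1->1):
Peg 0: [6, 2]
Peg 1: [4]
Peg 2: [5, 3, 1]

After move 4 (0->2):
Peg 0: [6, 2]
Peg 1: [4]
Peg 2: [5, 3, 1]

After move 5 (1->1):
Peg 0: [6, 2]
Peg 1: [4]
Peg 2: [5, 3, 1]

After move 6 (1->1):
Peg 0: [6, 2]
Peg 1: [4]
Peg 2: [5, 3, 1]

Answer: Peg 0: [6, 2]
Peg 1: [4]
Peg 2: [5, 3, 1]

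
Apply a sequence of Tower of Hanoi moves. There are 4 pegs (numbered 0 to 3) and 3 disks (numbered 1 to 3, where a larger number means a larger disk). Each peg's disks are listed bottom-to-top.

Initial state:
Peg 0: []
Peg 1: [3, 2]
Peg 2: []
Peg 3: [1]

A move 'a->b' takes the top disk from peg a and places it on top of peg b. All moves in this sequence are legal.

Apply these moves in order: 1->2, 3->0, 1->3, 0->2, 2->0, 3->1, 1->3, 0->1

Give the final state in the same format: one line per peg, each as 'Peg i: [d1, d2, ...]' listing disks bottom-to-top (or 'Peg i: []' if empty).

Answer: Peg 0: []
Peg 1: [1]
Peg 2: [2]
Peg 3: [3]

Derivation:
After move 1 (1->2):
Peg 0: []
Peg 1: [3]
Peg 2: [2]
Peg 3: [1]

After move 2 (3->0):
Peg 0: [1]
Peg 1: [3]
Peg 2: [2]
Peg 3: []

After move 3 (1->3):
Peg 0: [1]
Peg 1: []
Peg 2: [2]
Peg 3: [3]

After move 4 (0->2):
Peg 0: []
Peg 1: []
Peg 2: [2, 1]
Peg 3: [3]

After move 5 (2->0):
Peg 0: [1]
Peg 1: []
Peg 2: [2]
Peg 3: [3]

After move 6 (3->1):
Peg 0: [1]
Peg 1: [3]
Peg 2: [2]
Peg 3: []

After move 7 (1->3):
Peg 0: [1]
Peg 1: []
Peg 2: [2]
Peg 3: [3]

After move 8 (0->1):
Peg 0: []
Peg 1: [1]
Peg 2: [2]
Peg 3: [3]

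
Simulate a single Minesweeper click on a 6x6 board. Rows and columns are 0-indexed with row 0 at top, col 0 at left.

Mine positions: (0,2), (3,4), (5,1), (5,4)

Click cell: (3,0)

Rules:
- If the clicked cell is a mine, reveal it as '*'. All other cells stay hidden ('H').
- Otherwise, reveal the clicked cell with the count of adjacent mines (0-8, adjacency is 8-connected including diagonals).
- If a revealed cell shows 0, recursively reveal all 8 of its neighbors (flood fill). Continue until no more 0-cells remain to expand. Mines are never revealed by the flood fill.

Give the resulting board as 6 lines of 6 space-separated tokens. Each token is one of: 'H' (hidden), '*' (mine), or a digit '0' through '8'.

0 1 H H H H
0 1 1 1 H H
0 0 0 1 H H
0 0 0 1 H H
1 1 1 2 H H
H H H H H H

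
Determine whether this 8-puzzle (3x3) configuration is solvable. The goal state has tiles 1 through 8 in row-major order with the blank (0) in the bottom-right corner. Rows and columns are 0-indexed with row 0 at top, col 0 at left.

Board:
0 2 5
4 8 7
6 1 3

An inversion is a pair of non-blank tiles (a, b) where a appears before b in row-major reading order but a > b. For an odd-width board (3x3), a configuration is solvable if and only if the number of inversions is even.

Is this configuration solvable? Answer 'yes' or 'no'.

Answer: no

Derivation:
Inversions (pairs i<j in row-major order where tile[i] > tile[j] > 0): 15
15 is odd, so the puzzle is not solvable.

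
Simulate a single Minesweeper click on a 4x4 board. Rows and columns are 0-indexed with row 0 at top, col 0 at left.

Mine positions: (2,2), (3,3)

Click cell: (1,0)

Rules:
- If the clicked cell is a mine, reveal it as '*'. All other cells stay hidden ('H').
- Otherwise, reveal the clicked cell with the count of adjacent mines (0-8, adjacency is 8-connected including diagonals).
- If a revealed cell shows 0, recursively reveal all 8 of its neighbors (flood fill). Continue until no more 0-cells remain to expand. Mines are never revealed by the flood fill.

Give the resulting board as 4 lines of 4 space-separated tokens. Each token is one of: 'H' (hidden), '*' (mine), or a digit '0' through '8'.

0 0 0 0
0 1 1 1
0 1 H H
0 1 H H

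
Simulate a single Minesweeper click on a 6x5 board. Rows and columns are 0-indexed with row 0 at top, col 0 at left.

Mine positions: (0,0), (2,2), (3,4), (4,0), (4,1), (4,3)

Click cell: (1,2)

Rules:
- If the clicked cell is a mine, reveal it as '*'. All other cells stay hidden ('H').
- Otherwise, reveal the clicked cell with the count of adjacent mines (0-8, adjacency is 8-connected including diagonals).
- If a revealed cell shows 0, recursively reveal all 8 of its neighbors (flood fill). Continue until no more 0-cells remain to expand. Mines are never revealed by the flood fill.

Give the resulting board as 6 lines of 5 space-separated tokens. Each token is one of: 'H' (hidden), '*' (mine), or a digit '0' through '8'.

H H H H H
H H 1 H H
H H H H H
H H H H H
H H H H H
H H H H H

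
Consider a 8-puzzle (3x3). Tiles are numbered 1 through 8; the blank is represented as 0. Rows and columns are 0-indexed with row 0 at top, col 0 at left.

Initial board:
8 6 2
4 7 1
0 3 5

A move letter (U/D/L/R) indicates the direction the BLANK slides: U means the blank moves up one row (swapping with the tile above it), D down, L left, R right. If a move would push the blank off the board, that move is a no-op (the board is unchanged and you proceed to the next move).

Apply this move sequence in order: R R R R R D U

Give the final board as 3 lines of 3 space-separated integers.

Answer: 8 6 2
4 7 0
3 5 1

Derivation:
After move 1 (R):
8 6 2
4 7 1
3 0 5

After move 2 (R):
8 6 2
4 7 1
3 5 0

After move 3 (R):
8 6 2
4 7 1
3 5 0

After move 4 (R):
8 6 2
4 7 1
3 5 0

After move 5 (R):
8 6 2
4 7 1
3 5 0

After move 6 (D):
8 6 2
4 7 1
3 5 0

After move 7 (U):
8 6 2
4 7 0
3 5 1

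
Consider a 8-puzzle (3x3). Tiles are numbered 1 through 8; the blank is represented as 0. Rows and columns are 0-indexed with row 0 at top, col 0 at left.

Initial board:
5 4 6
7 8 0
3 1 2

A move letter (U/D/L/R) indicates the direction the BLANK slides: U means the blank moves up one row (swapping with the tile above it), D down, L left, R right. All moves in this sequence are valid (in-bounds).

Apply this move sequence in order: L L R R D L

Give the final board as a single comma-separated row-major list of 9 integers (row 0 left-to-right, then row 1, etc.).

After move 1 (L):
5 4 6
7 0 8
3 1 2

After move 2 (L):
5 4 6
0 7 8
3 1 2

After move 3 (R):
5 4 6
7 0 8
3 1 2

After move 4 (R):
5 4 6
7 8 0
3 1 2

After move 5 (D):
5 4 6
7 8 2
3 1 0

After move 6 (L):
5 4 6
7 8 2
3 0 1

Answer: 5, 4, 6, 7, 8, 2, 3, 0, 1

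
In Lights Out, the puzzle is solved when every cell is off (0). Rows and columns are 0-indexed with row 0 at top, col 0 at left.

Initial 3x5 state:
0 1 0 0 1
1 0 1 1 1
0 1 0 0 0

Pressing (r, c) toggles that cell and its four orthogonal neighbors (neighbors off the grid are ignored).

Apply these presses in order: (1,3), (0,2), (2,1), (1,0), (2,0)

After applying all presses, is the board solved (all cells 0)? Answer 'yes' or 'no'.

Answer: no

Derivation:
After press 1 at (1,3):
0 1 0 1 1
1 0 0 0 0
0 1 0 1 0

After press 2 at (0,2):
0 0 1 0 1
1 0 1 0 0
0 1 0 1 0

After press 3 at (2,1):
0 0 1 0 1
1 1 1 0 0
1 0 1 1 0

After press 4 at (1,0):
1 0 1 0 1
0 0 1 0 0
0 0 1 1 0

After press 5 at (2,0):
1 0 1 0 1
1 0 1 0 0
1 1 1 1 0

Lights still on: 9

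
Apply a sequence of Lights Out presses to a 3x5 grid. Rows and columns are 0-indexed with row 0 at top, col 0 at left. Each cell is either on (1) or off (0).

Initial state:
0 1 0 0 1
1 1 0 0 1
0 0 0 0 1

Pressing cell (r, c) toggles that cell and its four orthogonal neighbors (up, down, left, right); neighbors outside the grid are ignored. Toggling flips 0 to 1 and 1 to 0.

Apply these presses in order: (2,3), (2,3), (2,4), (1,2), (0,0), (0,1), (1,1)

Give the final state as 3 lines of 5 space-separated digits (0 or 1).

Answer: 0 0 0 0 1
1 0 0 1 0
0 1 1 1 0

Derivation:
After press 1 at (2,3):
0 1 0 0 1
1 1 0 1 1
0 0 1 1 0

After press 2 at (2,3):
0 1 0 0 1
1 1 0 0 1
0 0 0 0 1

After press 3 at (2,4):
0 1 0 0 1
1 1 0 0 0
0 0 0 1 0

After press 4 at (1,2):
0 1 1 0 1
1 0 1 1 0
0 0 1 1 0

After press 5 at (0,0):
1 0 1 0 1
0 0 1 1 0
0 0 1 1 0

After press 6 at (0,1):
0 1 0 0 1
0 1 1 1 0
0 0 1 1 0

After press 7 at (1,1):
0 0 0 0 1
1 0 0 1 0
0 1 1 1 0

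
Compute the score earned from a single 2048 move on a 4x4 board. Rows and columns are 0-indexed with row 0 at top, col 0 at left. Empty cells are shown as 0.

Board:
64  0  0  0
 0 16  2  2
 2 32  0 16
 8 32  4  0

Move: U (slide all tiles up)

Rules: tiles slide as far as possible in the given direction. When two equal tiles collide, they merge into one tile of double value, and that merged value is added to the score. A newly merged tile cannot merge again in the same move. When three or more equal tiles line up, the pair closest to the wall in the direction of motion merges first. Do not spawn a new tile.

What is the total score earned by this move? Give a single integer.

Answer: 64

Derivation:
Slide up:
col 0: [64, 0, 2, 8] -> [64, 2, 8, 0]  score +0 (running 0)
col 1: [0, 16, 32, 32] -> [16, 64, 0, 0]  score +64 (running 64)
col 2: [0, 2, 0, 4] -> [2, 4, 0, 0]  score +0 (running 64)
col 3: [0, 2, 16, 0] -> [2, 16, 0, 0]  score +0 (running 64)
Board after move:
64 16  2  2
 2 64  4 16
 8  0  0  0
 0  0  0  0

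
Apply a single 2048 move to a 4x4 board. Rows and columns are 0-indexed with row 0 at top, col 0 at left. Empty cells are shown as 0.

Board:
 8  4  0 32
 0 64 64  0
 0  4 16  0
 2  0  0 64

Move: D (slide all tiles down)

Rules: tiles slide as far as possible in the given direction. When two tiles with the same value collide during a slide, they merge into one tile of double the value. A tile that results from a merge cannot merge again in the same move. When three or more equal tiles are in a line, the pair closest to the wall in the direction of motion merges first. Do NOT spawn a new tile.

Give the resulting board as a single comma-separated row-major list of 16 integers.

Slide down:
col 0: [8, 0, 0, 2] -> [0, 0, 8, 2]
col 1: [4, 64, 4, 0] -> [0, 4, 64, 4]
col 2: [0, 64, 16, 0] -> [0, 0, 64, 16]
col 3: [32, 0, 0, 64] -> [0, 0, 32, 64]

Answer: 0, 0, 0, 0, 0, 4, 0, 0, 8, 64, 64, 32, 2, 4, 16, 64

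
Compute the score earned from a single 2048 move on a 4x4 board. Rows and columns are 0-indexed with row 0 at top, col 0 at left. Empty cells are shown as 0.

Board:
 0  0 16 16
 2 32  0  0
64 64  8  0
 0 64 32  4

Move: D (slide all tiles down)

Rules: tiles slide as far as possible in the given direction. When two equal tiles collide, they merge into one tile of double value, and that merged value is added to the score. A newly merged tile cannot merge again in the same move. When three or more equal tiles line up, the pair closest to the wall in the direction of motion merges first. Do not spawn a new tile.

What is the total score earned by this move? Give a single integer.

Answer: 128

Derivation:
Slide down:
col 0: [0, 2, 64, 0] -> [0, 0, 2, 64]  score +0 (running 0)
col 1: [0, 32, 64, 64] -> [0, 0, 32, 128]  score +128 (running 128)
col 2: [16, 0, 8, 32] -> [0, 16, 8, 32]  score +0 (running 128)
col 3: [16, 0, 0, 4] -> [0, 0, 16, 4]  score +0 (running 128)
Board after move:
  0   0   0   0
  0   0  16   0
  2  32   8  16
 64 128  32   4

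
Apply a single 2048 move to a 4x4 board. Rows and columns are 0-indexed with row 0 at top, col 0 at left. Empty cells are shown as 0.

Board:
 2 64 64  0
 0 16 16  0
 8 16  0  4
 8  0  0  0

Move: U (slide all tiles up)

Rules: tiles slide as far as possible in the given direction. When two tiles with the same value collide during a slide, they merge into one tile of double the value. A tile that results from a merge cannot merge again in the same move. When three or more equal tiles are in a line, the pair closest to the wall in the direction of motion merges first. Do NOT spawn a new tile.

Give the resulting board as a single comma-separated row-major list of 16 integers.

Slide up:
col 0: [2, 0, 8, 8] -> [2, 16, 0, 0]
col 1: [64, 16, 16, 0] -> [64, 32, 0, 0]
col 2: [64, 16, 0, 0] -> [64, 16, 0, 0]
col 3: [0, 0, 4, 0] -> [4, 0, 0, 0]

Answer: 2, 64, 64, 4, 16, 32, 16, 0, 0, 0, 0, 0, 0, 0, 0, 0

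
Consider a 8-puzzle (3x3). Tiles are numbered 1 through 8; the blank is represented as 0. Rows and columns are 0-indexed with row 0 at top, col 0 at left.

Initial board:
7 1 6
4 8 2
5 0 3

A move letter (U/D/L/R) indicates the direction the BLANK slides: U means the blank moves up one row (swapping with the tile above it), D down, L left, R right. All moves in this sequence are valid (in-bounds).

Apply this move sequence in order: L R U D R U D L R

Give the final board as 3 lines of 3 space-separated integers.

After move 1 (L):
7 1 6
4 8 2
0 5 3

After move 2 (R):
7 1 6
4 8 2
5 0 3

After move 3 (U):
7 1 6
4 0 2
5 8 3

After move 4 (D):
7 1 6
4 8 2
5 0 3

After move 5 (R):
7 1 6
4 8 2
5 3 0

After move 6 (U):
7 1 6
4 8 0
5 3 2

After move 7 (D):
7 1 6
4 8 2
5 3 0

After move 8 (L):
7 1 6
4 8 2
5 0 3

After move 9 (R):
7 1 6
4 8 2
5 3 0

Answer: 7 1 6
4 8 2
5 3 0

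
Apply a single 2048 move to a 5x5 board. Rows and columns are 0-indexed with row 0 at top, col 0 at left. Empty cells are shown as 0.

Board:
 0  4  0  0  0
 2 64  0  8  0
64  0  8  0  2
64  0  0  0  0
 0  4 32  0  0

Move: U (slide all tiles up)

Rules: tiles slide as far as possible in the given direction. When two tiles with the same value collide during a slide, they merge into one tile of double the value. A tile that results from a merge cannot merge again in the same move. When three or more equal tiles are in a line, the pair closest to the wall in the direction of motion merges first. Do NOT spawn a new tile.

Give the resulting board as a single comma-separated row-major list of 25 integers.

Slide up:
col 0: [0, 2, 64, 64, 0] -> [2, 128, 0, 0, 0]
col 1: [4, 64, 0, 0, 4] -> [4, 64, 4, 0, 0]
col 2: [0, 0, 8, 0, 32] -> [8, 32, 0, 0, 0]
col 3: [0, 8, 0, 0, 0] -> [8, 0, 0, 0, 0]
col 4: [0, 0, 2, 0, 0] -> [2, 0, 0, 0, 0]

Answer: 2, 4, 8, 8, 2, 128, 64, 32, 0, 0, 0, 4, 0, 0, 0, 0, 0, 0, 0, 0, 0, 0, 0, 0, 0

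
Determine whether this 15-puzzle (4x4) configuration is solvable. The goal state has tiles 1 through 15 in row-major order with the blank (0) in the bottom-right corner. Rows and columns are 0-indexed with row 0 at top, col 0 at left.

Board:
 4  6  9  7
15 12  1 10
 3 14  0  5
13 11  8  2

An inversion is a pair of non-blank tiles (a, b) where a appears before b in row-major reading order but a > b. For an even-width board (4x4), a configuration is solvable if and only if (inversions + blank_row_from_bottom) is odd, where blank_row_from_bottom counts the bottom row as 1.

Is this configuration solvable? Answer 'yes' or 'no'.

Answer: yes

Derivation:
Inversions: 51
Blank is in row 2 (0-indexed from top), which is row 2 counting from the bottom (bottom = 1).
51 + 2 = 53, which is odd, so the puzzle is solvable.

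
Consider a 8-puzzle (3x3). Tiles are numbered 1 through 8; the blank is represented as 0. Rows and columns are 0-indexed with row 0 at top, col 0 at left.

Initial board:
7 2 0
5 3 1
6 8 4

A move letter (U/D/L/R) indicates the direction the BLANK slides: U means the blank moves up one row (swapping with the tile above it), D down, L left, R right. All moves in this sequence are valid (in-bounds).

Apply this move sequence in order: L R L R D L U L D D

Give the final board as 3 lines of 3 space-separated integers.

Answer: 5 7 1
6 2 3
0 8 4

Derivation:
After move 1 (L):
7 0 2
5 3 1
6 8 4

After move 2 (R):
7 2 0
5 3 1
6 8 4

After move 3 (L):
7 0 2
5 3 1
6 8 4

After move 4 (R):
7 2 0
5 3 1
6 8 4

After move 5 (D):
7 2 1
5 3 0
6 8 4

After move 6 (L):
7 2 1
5 0 3
6 8 4

After move 7 (U):
7 0 1
5 2 3
6 8 4

After move 8 (L):
0 7 1
5 2 3
6 8 4

After move 9 (D):
5 7 1
0 2 3
6 8 4

After move 10 (D):
5 7 1
6 2 3
0 8 4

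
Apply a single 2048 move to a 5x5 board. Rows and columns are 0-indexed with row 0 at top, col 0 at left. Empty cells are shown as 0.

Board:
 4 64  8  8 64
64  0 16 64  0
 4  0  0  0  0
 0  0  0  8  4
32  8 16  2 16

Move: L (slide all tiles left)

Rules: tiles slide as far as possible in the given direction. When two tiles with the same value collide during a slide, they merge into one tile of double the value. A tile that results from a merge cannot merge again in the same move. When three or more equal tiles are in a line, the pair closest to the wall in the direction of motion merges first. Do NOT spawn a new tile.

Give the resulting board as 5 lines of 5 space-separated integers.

Answer:  4 64 16 64  0
64 16 64  0  0
 4  0  0  0  0
 8  4  0  0  0
32  8 16  2 16

Derivation:
Slide left:
row 0: [4, 64, 8, 8, 64] -> [4, 64, 16, 64, 0]
row 1: [64, 0, 16, 64, 0] -> [64, 16, 64, 0, 0]
row 2: [4, 0, 0, 0, 0] -> [4, 0, 0, 0, 0]
row 3: [0, 0, 0, 8, 4] -> [8, 4, 0, 0, 0]
row 4: [32, 8, 16, 2, 16] -> [32, 8, 16, 2, 16]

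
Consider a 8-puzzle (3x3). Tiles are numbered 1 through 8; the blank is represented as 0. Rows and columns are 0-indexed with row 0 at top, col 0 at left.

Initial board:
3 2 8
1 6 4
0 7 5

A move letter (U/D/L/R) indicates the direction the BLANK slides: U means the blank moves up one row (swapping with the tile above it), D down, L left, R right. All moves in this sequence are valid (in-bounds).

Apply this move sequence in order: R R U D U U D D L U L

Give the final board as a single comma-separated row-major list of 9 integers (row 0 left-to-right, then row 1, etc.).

After move 1 (R):
3 2 8
1 6 4
7 0 5

After move 2 (R):
3 2 8
1 6 4
7 5 0

After move 3 (U):
3 2 8
1 6 0
7 5 4

After move 4 (D):
3 2 8
1 6 4
7 5 0

After move 5 (U):
3 2 8
1 6 0
7 5 4

After move 6 (U):
3 2 0
1 6 8
7 5 4

After move 7 (D):
3 2 8
1 6 0
7 5 4

After move 8 (D):
3 2 8
1 6 4
7 5 0

After move 9 (L):
3 2 8
1 6 4
7 0 5

After move 10 (U):
3 2 8
1 0 4
7 6 5

After move 11 (L):
3 2 8
0 1 4
7 6 5

Answer: 3, 2, 8, 0, 1, 4, 7, 6, 5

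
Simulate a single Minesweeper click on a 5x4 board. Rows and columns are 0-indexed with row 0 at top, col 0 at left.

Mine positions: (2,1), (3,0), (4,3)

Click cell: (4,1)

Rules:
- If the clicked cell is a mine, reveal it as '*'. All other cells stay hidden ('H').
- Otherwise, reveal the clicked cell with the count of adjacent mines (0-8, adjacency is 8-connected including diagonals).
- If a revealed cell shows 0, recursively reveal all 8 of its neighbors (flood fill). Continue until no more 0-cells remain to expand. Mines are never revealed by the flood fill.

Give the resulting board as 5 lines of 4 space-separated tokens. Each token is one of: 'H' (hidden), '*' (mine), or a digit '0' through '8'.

H H H H
H H H H
H H H H
H H H H
H 1 H H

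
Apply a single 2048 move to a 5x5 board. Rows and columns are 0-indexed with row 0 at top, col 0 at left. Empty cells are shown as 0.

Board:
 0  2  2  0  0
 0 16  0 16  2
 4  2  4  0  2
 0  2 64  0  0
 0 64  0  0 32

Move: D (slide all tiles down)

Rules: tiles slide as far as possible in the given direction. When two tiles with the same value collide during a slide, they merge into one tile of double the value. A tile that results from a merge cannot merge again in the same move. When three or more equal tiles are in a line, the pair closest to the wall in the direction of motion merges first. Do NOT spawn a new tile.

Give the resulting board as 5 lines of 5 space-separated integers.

Slide down:
col 0: [0, 0, 4, 0, 0] -> [0, 0, 0, 0, 4]
col 1: [2, 16, 2, 2, 64] -> [0, 2, 16, 4, 64]
col 2: [2, 0, 4, 64, 0] -> [0, 0, 2, 4, 64]
col 3: [0, 16, 0, 0, 0] -> [0, 0, 0, 0, 16]
col 4: [0, 2, 2, 0, 32] -> [0, 0, 0, 4, 32]

Answer:  0  0  0  0  0
 0  2  0  0  0
 0 16  2  0  0
 0  4  4  0  4
 4 64 64 16 32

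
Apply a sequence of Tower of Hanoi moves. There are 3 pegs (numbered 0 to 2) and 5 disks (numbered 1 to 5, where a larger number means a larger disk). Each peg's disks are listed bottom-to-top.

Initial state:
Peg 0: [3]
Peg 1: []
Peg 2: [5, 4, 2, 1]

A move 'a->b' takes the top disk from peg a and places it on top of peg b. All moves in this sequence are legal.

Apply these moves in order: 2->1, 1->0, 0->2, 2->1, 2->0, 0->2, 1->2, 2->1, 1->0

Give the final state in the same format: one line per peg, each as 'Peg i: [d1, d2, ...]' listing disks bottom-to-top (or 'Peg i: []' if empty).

Answer: Peg 0: [3, 1]
Peg 1: []
Peg 2: [5, 4, 2]

Derivation:
After move 1 (2->1):
Peg 0: [3]
Peg 1: [1]
Peg 2: [5, 4, 2]

After move 2 (1->0):
Peg 0: [3, 1]
Peg 1: []
Peg 2: [5, 4, 2]

After move 3 (0->2):
Peg 0: [3]
Peg 1: []
Peg 2: [5, 4, 2, 1]

After move 4 (2->1):
Peg 0: [3]
Peg 1: [1]
Peg 2: [5, 4, 2]

After move 5 (2->0):
Peg 0: [3, 2]
Peg 1: [1]
Peg 2: [5, 4]

After move 6 (0->2):
Peg 0: [3]
Peg 1: [1]
Peg 2: [5, 4, 2]

After move 7 (1->2):
Peg 0: [3]
Peg 1: []
Peg 2: [5, 4, 2, 1]

After move 8 (2->1):
Peg 0: [3]
Peg 1: [1]
Peg 2: [5, 4, 2]

After move 9 (1->0):
Peg 0: [3, 1]
Peg 1: []
Peg 2: [5, 4, 2]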